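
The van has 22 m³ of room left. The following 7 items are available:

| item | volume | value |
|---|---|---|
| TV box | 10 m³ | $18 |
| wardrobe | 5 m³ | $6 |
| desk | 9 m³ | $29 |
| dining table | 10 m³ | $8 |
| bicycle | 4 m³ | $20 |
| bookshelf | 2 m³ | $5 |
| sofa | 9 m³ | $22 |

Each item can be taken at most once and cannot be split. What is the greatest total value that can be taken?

$71

Check high-value combinations within 22 m³:
- desk+bicycle+sofa: volume 9+4+9=22, value 29+20+22=71
- wardrobe+desk+bicycle+bookshelf: volume 5+9+4+2=20, value 6+29+20+5=60
- desk+bookshelf+sofa: volume 9+2+9=20, value 29+5+22=56
Best: $71.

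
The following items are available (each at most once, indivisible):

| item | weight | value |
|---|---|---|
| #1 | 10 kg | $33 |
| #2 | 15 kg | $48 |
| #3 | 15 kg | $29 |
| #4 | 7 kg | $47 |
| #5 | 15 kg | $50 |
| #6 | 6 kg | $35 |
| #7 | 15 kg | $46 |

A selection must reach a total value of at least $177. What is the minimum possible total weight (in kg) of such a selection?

43

Subsets with value ≥ 177, sorted by total weight:
- #2+#4+#5+#6: weight 43, value 180
- #4+#5+#6+#7: weight 43, value 178
- #1+#2+#4+#5: weight 47, value 178
- #2+#5+#6+#7: weight 51, value 179
Minimum weight: 43 kg.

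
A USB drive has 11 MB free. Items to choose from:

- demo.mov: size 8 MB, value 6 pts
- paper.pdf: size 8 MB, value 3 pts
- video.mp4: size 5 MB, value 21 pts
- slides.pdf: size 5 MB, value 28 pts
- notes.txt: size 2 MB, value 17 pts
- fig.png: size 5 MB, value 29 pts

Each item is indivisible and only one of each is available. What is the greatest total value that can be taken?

57 pts

This is a 0/1 knapsack; check combinations near the capacity.
- slides.pdf+fig.png: size 5+5=10, value 28+29=57
- video.mp4+fig.png: size 5+5=10, value 21+29=50
- video.mp4+slides.pdf: size 5+5=10, value 21+28=49
Best: 57 pts.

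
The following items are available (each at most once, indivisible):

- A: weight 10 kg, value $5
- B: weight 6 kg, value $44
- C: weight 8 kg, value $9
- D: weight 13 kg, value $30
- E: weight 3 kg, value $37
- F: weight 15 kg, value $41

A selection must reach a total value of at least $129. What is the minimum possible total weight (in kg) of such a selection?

32

Subsets with value ≥ 129, sorted by total weight:
- B+C+E+F: weight 32, value 131
- B+D+E+F: weight 37, value 152
- A+B+C+E+F: weight 42, value 136
Minimum weight: 32 kg.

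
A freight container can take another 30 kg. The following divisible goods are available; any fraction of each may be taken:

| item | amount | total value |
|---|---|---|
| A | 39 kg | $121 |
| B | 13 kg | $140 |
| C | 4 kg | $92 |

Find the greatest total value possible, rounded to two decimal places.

272.33

Take in order of value per unit:
- C (92/4 per unit): all 4 → value 92, running total 92.00
- B (140/13 per unit): all 13 → value 140, running total 232.00
- A (121/39 per unit): 13 of 39 → value 13×121/39 = 40.3333, running total 272.33
Total 272.33.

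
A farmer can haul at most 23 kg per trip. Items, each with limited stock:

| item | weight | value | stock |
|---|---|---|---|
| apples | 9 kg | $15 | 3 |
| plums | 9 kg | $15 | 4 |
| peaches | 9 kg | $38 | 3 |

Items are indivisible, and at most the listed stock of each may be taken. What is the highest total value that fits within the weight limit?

Top feasible selections:
- 2×peaches: weight 18, value 76
- 1×plums + 1×peaches: weight 18, value 53
- 1×apples + 1×peaches: weight 18, value 53
Best: $76.

$76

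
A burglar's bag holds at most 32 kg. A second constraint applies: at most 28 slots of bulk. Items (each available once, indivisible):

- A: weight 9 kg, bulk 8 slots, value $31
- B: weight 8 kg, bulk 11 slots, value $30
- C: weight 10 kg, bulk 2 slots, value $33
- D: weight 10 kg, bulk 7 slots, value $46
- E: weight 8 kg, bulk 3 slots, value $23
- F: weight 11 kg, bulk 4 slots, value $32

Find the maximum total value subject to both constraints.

Feasible sets respecting both limits:
- C+D+F: weight 31, bulk 13, value 111
- A+C+D: weight 29, bulk 17, value 110
- B+C+D: weight 28, bulk 20, value 109
Best: $111.

$111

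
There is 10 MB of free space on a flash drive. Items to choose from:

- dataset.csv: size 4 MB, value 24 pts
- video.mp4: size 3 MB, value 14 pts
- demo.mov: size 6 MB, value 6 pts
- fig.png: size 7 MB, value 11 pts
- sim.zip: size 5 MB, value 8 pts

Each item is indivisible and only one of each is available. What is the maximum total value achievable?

38 pts

This is a 0/1 knapsack; check combinations near the capacity.
- dataset.csv+video.mp4: size 4+3=7, value 24+14=38
- dataset.csv+sim.zip: size 4+5=9, value 24+8=32
- dataset.csv+demo.mov: size 4+6=10, value 24+6=30
- video.mp4+fig.png: size 3+7=10, value 14+11=25
- dataset.csv: size 4, value 24
Best: 38 pts.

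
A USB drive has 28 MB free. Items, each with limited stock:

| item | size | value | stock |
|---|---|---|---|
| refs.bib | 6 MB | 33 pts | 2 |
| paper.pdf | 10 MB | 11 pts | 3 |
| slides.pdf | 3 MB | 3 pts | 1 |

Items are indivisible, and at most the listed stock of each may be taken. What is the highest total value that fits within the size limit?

Best selections within size 28 and stock limits:
- 2×refs.bib + 1×paper.pdf + 1×slides.pdf: size 25, value 80
- 2×refs.bib + 1×paper.pdf: size 22, value 77
- 2×refs.bib + 1×slides.pdf: size 15, value 69
- 2×refs.bib: size 12, value 66
Best: 80 pts.

80 pts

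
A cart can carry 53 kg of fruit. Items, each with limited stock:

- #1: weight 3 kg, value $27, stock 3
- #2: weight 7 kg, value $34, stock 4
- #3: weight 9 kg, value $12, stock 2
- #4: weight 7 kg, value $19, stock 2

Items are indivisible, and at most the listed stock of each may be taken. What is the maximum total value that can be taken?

Top feasible selections:
- 3×#1 + 4×#2 + 2×#4: weight 51, value 255
- 3×#1 + 4×#2 + 1×#3 + 1×#4: weight 53, value 248
- 3×#1 + 4×#2 + 1×#4: weight 44, value 236
Best: $255.

$255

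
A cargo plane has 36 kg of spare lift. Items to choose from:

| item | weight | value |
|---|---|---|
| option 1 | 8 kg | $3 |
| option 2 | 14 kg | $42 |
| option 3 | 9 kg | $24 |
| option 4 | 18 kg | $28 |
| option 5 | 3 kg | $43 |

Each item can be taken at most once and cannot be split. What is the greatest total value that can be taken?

$113

Check high-value combinations within 36 kg:
- option 2+option 4+option 5: weight 14+18+3=35, value 42+28+43=113
- option 1+option 2+option 3+option 5: weight 8+14+9+3=34, value 3+42+24+43=112
- option 2+option 3+option 5: weight 14+9+3=26, value 42+24+43=109
- option 3+option 4+option 5: weight 9+18+3=30, value 24+28+43=95
Best: $113.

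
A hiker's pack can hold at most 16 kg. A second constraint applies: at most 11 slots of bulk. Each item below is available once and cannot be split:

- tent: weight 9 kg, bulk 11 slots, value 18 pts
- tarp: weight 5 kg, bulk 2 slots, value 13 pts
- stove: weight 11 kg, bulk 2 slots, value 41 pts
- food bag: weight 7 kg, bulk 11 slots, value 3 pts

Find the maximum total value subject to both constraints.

Feasible sets respecting both limits:
- tarp+stove: weight 16, bulk 4, value 54
- stove: weight 11, bulk 2, value 41
- tent: weight 9, bulk 11, value 18
Best: 54 pts.

54 pts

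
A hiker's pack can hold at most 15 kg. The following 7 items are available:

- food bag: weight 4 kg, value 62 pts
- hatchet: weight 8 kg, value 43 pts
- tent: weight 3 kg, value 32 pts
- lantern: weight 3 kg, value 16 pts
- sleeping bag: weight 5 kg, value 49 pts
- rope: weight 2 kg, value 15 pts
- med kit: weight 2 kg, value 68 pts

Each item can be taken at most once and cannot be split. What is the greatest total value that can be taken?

Check high-value combinations within 15 kg:
- food bag+tent+sleeping bag+med kit: weight 4+3+5+2=14, value 62+32+49+68=211
- food bag+lantern+sleeping bag+med kit: weight 4+3+5+2=14, value 62+16+49+68=195
- food bag+sleeping bag+rope+med kit: weight 4+5+2+2=13, value 62+49+15+68=194
Best: 211 pts.

211 pts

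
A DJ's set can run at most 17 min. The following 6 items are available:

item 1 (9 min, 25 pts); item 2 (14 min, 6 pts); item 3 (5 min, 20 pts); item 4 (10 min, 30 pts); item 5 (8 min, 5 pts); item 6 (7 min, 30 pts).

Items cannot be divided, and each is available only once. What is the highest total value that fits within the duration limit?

This is a 0/1 knapsack; check combinations near the capacity.
- item 4+item 6: duration 10+7=17, value 30+30=60
- item 1+item 6: duration 9+7=16, value 25+30=55
- item 3+item 6: duration 5+7=12, value 20+30=50
Best: 60 pts.

60 pts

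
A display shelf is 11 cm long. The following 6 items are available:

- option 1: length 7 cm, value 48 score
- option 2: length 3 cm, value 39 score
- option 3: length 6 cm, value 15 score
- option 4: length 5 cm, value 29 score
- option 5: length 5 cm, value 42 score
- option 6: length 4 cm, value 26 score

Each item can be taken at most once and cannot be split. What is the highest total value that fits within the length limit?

87 score

Check high-value combinations within 11 cm:
- option 1+option 2: length 7+3=10, value 48+39=87
- option 2+option 5: length 3+5=8, value 39+42=81
- option 1+option 6: length 7+4=11, value 48+26=74
- option 4+option 5: length 5+5=10, value 29+42=71
Best: 87 score.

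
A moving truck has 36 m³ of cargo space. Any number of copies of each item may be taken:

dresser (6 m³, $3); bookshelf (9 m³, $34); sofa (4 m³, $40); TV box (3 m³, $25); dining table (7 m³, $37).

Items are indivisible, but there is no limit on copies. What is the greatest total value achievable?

Best value-per-unit is sofa at 40/4, and filling with it alone uses volume 9×4=36. No mix of the others beats 9×40 = 360.

$360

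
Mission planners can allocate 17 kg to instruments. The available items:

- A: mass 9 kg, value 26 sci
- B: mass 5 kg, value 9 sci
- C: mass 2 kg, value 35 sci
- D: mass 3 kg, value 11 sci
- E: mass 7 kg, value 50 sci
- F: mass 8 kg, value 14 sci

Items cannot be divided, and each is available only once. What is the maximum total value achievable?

105 sci

This is a 0/1 knapsack; check combinations near the capacity.
- B+C+D+E: mass 5+2+3+7=17, value 9+35+11+50=105
- C+E+F: mass 2+7+8=17, value 35+50+14=99
- C+D+E: mass 2+3+7=12, value 35+11+50=96
Best: 105 sci.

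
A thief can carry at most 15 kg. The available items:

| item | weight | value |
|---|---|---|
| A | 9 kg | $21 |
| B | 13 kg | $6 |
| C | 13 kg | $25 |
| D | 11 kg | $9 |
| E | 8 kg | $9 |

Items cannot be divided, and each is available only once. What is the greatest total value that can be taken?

$25

Check high-value combinations within 15 kg:
- C: weight 13, value 25
- A: weight 9, value 21
- E: weight 8, value 9
Best: $25.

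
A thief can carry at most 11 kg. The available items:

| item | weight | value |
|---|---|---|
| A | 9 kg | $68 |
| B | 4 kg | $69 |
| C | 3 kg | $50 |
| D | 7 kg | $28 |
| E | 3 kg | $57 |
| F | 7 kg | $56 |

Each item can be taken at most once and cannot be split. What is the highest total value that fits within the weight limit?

$176

This is a 0/1 knapsack; check combinations near the capacity.
- B+C+E: weight 4+3+3=10, value 69+50+57=176
- B+E: weight 4+3=7, value 69+57=126
- B+F: weight 4+7=11, value 69+56=125
- B+C: weight 4+3=7, value 69+50=119
Best: $176.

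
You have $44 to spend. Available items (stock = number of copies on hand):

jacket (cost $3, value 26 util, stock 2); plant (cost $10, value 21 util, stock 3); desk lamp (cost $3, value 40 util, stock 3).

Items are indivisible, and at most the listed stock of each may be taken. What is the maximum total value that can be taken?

Top feasible selections:
- 2×jacket + 2×plant + 3×desk lamp: cost 35, value 214
- 1×jacket + 3×plant + 3×desk lamp: cost 42, value 209
- 2×jacket + 3×plant + 2×desk lamp: cost 42, value 195
- 2×jacket + 1×plant + 3×desk lamp: cost 25, value 193
Best: 214 util.

214 util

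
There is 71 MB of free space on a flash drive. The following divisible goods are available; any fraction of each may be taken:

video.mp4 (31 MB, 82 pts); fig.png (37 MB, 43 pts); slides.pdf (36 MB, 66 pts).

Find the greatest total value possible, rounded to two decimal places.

Take in order of value per unit:
- video.mp4 (82/31 per unit): all 31 → value 82, running total 82.00
- slides.pdf (66/36 per unit): all 36 → value 66, running total 148.00
- fig.png (43/37 per unit): 4 of 37 → value 4×43/37 = 4.6486, running total 152.65
Total 152.65.

152.65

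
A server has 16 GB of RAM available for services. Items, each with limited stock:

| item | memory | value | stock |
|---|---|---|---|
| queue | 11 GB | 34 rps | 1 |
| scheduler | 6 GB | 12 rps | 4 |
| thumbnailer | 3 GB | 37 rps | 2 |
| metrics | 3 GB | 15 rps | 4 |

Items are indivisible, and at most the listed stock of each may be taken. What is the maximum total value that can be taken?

119 rps

Top feasible selections:
- 2×thumbnailer + 3×metrics: memory 15, value 119
- 2×thumbnailer + 2×metrics: memory 12, value 104
- 1×scheduler + 2×thumbnailer + 1×metrics: memory 15, value 101
Best: 119 rps.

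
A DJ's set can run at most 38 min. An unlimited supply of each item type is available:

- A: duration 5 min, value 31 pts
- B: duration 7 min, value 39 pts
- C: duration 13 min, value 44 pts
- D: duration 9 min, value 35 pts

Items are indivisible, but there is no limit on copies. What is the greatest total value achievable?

Best value-per-unit is A at 31/5; filling with it alone gives 7×31 = 217.
Optimal mix: 6×A + 1×B → duration 37, value 225.

225 pts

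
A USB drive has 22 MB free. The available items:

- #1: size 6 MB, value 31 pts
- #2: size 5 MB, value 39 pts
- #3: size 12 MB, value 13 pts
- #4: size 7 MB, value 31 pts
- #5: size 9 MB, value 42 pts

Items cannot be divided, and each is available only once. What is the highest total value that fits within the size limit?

112 pts

Check high-value combinations within 22 MB:
- #1+#2+#5: size 6+5+9=20, value 31+39+42=112
- #2+#4+#5: size 5+7+9=21, value 39+31+42=112
- #1+#4+#5: size 6+7+9=22, value 31+31+42=104
Best: 112 pts.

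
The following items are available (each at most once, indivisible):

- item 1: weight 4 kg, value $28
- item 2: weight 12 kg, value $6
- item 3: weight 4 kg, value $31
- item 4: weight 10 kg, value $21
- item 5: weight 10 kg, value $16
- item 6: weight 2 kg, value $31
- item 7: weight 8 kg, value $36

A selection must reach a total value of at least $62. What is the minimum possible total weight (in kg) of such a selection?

6

Subsets with value ≥ 62, sorted by total weight:
- item 3+item 6: weight 6, value 62
- item 1+item 3+item 6: weight 10, value 90
- item 6+item 7: weight 10, value 67
Minimum weight: 6 kg.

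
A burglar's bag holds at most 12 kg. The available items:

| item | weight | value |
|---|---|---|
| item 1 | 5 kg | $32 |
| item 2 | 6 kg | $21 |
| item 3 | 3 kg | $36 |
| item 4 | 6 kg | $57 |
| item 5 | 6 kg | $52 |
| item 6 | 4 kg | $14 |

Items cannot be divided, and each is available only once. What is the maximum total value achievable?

Check high-value combinations within 12 kg:
- item 4+item 5: weight 6+6=12, value 57+52=109
- item 3+item 4: weight 3+6=9, value 36+57=93
- item 1+item 4: weight 5+6=11, value 32+57=89
- item 3+item 5: weight 3+6=9, value 36+52=88
- item 1+item 5: weight 5+6=11, value 32+52=84
Best: $109.

$109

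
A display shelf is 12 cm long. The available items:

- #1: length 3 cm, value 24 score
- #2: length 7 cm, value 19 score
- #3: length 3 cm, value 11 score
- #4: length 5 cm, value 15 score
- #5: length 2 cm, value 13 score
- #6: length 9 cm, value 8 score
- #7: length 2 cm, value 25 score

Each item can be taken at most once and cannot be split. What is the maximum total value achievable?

77 score

Check high-value combinations within 12 cm:
- #1+#4+#5+#7: length 3+5+2+2=12, value 24+15+13+25=77
- #1+#3+#5+#7: length 3+3+2+2=10, value 24+11+13+25=73
- #1+#2+#7: length 3+7+2=12, value 24+19+25=68
- #1+#4+#7: length 3+5+2=10, value 24+15+25=64
Best: 77 score.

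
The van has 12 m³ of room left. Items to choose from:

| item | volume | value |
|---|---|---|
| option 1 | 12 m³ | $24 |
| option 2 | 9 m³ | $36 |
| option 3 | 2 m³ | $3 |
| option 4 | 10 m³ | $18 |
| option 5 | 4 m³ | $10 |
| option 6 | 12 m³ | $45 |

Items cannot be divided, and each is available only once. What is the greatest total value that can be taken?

Check high-value combinations within 12 m³:
- option 6: volume 12, value 45
- option 2+option 3: volume 9+2=11, value 36+3=39
- option 2: volume 9, value 36
- option 1: volume 12, value 24
Best: $45.

$45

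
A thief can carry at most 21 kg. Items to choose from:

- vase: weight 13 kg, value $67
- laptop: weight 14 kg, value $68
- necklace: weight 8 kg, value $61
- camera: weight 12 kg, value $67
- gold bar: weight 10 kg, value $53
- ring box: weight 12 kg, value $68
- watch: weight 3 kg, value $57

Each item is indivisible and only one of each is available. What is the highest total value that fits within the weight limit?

Check high-value combinations within 21 kg:
- necklace+gold bar+watch: weight 8+10+3=21, value 61+53+57=171
- necklace+ring box: weight 8+12=20, value 61+68=129
- necklace+camera: weight 8+12=20, value 61+67=128
Best: $171.

$171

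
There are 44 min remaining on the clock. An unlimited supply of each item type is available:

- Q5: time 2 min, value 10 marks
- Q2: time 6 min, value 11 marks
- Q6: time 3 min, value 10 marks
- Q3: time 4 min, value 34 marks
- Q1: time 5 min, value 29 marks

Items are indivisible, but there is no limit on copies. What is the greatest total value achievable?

374 marks

Best value-per-unit is Q3 at 34/4, and filling with it alone uses time 11×4=44. No mix of the others beats 11×34 = 374.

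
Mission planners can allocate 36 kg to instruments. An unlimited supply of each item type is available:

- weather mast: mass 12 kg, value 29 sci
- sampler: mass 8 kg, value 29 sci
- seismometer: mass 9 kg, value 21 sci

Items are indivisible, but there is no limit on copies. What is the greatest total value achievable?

Best value-per-unit is sampler at 29/8; filling with it alone gives 4×29 = 116.
Optimal mix: 1×weather mast + 3×sampler → mass 36, value 116.

116 sci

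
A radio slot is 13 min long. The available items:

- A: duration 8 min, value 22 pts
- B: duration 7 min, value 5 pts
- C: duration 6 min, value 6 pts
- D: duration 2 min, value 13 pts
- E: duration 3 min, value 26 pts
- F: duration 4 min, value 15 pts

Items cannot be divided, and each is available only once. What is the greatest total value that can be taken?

61 pts

Check high-value combinations within 13 min:
- A+D+E: duration 8+2+3=13, value 22+13+26=61
- D+E+F: duration 2+3+4=9, value 13+26+15=54
- A+E: duration 8+3=11, value 22+26=48
Best: 61 pts.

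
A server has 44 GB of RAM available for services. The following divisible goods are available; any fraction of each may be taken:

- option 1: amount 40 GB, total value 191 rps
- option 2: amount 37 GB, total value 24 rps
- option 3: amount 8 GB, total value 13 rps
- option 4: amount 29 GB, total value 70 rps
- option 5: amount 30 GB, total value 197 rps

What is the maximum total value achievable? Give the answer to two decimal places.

Take in order of value per unit:
- option 5 (197/30 per unit): all 30 → value 197, running total 197.00
- option 1 (191/40 per unit): 14 of 40 → value 14×191/40 = 66.8500, running total 263.85
Total 263.85.

263.85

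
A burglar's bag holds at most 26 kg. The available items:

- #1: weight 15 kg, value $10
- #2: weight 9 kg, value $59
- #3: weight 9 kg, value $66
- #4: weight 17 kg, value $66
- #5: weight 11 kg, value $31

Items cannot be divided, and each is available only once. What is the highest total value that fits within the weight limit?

$132

Check high-value combinations within 26 kg:
- #3+#4: weight 9+17=26, value 66+66=132
- #2+#3: weight 9+9=18, value 59+66=125
- #2+#4: weight 9+17=26, value 59+66=125
- #3+#5: weight 9+11=20, value 66+31=97
- #2+#5: weight 9+11=20, value 59+31=90
Best: $132.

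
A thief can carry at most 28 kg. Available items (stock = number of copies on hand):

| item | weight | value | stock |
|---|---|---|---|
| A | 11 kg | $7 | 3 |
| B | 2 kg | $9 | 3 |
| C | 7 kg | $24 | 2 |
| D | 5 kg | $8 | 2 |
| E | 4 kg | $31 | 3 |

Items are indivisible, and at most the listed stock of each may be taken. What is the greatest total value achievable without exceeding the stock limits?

Top feasible selections:
- 1×B + 2×C + 3×E: weight 28, value 150
- 3×B + 1×C + 3×E: weight 25, value 144
- 2×B + 1×C + 1×D + 3×E: weight 28, value 143
Best: $150.

$150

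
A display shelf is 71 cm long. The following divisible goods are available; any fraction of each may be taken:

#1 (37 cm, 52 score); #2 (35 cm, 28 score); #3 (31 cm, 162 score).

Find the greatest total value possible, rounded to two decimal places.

Take in order of value per unit:
- #3 (162/31 per unit): all 31 → value 162, running total 162.00
- #1 (52/37 per unit): all 37 → value 52, running total 214.00
- #2 (28/35 per unit): 3 of 35 → value 3×28/35 = 2.4000, running total 216.40
Total 216.40.

216.40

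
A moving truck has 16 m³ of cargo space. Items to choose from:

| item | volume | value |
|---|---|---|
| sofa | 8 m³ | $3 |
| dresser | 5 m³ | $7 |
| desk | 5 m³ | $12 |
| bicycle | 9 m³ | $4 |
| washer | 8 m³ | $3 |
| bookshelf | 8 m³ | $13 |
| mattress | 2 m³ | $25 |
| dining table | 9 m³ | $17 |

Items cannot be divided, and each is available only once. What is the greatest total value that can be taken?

Check high-value combinations within 16 m³:
- desk+mattress+dining table: volume 5+2+9=16, value 12+25+17=54
- desk+bookshelf+mattress: volume 5+8+2=15, value 12+13+25=50
- dresser+mattress+dining table: volume 5+2+9=16, value 7+25+17=49
- dresser+bookshelf+mattress: volume 5+8+2=15, value 7+13+25=45
- dresser+desk+mattress: volume 5+5+2=12, value 7+12+25=44
Best: $54.

$54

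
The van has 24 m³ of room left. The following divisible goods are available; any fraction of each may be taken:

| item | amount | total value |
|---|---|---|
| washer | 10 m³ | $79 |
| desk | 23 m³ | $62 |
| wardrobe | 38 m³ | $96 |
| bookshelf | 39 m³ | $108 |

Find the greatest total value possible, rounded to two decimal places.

117.77

Take in order of value per unit:
- washer (79/10 per unit): all 10 → value 79, running total 79.00
- bookshelf (108/39 per unit): 14 of 39 → value 14×108/39 = 38.7692, running total 117.77
Total 117.77.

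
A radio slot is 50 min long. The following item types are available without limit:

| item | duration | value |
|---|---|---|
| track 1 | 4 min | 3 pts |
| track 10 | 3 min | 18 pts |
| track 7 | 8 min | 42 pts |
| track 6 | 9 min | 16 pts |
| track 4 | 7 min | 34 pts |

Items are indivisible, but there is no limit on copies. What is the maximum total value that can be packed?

Best value-per-unit is track 10 at 18/3; filling with it alone gives 16×18 = 288.
Optimal mix: 14×track 10 + 1×track 7 → duration 50, value 294.

294 pts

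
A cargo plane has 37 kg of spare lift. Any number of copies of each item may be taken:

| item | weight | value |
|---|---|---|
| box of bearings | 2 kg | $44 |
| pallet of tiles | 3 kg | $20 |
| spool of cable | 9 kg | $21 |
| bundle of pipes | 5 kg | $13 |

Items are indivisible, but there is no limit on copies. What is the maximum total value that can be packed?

Best value-per-unit is box of bearings at 44/2, and filling with it alone uses weight 18×2=36. No mix of the others beats 18×44 = 792.

$792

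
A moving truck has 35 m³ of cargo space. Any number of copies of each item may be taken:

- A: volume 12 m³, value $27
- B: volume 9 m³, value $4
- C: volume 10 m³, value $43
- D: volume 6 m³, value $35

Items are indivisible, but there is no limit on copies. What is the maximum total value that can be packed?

Best value-per-unit is D at 35/6; filling with it alone gives 5×35 = 175.
Optimal mix: 1×C + 4×D → volume 34, value 183.

$183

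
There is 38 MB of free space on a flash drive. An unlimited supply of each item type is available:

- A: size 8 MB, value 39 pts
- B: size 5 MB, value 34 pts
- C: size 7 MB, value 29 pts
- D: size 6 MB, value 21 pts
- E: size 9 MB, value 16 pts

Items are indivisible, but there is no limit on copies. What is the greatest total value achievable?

243 pts

Best value-per-unit is B at 34/5; filling with it alone gives 7×34 = 238.
Optimal mix: 1×A + 6×B → size 38, value 243.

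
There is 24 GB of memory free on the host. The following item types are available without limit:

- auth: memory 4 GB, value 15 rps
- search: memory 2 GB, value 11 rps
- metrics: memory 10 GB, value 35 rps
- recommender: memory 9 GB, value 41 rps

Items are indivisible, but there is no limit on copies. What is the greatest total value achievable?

Best value-per-unit is search at 11/2, and filling with it alone uses memory 12×2=24. No mix of the others beats 12×11 = 132.

132 rps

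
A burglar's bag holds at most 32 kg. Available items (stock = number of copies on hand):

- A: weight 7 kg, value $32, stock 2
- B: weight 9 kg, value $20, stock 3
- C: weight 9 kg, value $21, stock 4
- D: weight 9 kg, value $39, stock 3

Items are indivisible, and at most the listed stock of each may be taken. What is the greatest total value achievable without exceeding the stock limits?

$142

Top feasible selections:
- 2×A + 2×D: weight 32, value 142
- 2×A + 1×C + 1×D: weight 32, value 124
- 2×A + 1×B + 1×D: weight 32, value 123
Best: $142.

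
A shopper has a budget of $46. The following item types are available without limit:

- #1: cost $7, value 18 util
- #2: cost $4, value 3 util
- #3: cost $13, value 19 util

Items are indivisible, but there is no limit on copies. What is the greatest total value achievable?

Best value-per-unit is #1 at 18/7; filling with it alone gives 6×18 = 108.
Optimal mix: 6×#1 + 1×#2 → cost 46, value 111.

111 util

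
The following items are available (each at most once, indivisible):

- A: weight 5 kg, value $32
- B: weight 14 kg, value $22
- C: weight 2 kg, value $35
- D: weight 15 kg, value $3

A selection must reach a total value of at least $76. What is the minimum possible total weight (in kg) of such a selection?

21

Subsets with value ≥ 76, sorted by total weight:
- A+B+C: weight 21, value 89
- A+B+C+D: weight 36, value 92
Minimum weight: 21 kg.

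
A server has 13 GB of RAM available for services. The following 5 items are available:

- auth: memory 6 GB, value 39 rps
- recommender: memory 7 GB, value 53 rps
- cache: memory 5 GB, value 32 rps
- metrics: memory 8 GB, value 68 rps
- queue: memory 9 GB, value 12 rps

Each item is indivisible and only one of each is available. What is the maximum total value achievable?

100 rps

This is a 0/1 knapsack; check combinations near the capacity.
- cache+metrics: memory 5+8=13, value 32+68=100
- auth+recommender: memory 6+7=13, value 39+53=92
- recommender+cache: memory 7+5=12, value 53+32=85
- auth+cache: memory 6+5=11, value 39+32=71
- metrics: memory 8, value 68
Best: 100 rps.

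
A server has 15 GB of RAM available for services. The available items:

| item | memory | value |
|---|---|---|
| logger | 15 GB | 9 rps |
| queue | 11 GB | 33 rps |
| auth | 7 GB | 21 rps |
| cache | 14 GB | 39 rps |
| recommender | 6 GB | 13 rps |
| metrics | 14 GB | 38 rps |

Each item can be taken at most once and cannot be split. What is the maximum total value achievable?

Check high-value combinations within 15 GB:
- cache: memory 14, value 39
- metrics: memory 14, value 38
- auth+recommender: memory 7+6=13, value 21+13=34
- queue: memory 11, value 33
- auth: memory 7, value 21
Best: 39 rps.

39 rps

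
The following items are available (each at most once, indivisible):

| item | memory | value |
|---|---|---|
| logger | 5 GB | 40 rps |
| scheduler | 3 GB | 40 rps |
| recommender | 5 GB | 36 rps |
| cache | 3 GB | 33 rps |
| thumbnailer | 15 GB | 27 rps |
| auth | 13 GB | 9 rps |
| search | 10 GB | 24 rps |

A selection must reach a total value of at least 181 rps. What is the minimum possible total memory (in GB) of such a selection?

Subsets with value ≥ 181, sorted by total memory:
- logger+scheduler+recommender+cache+auth+search: memory 39, value 182
- logger+scheduler+recommender+cache+thumbnailer+search: memory 41, value 200
- logger+scheduler+recommender+cache+thumbnailer+auth: memory 44, value 185
- logger+scheduler+recommender+cache+thumbnailer+auth+search: memory 54, value 209
Minimum memory: 39 GB.

39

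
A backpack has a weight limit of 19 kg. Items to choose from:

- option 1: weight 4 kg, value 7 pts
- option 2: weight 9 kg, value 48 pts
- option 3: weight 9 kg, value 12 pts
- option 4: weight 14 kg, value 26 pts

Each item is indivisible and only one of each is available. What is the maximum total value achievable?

60 pts

This is a 0/1 knapsack; check combinations near the capacity.
- option 2+option 3: weight 9+9=18, value 48+12=60
- option 1+option 2: weight 4+9=13, value 7+48=55
- option 2: weight 9, value 48
Best: 60 pts.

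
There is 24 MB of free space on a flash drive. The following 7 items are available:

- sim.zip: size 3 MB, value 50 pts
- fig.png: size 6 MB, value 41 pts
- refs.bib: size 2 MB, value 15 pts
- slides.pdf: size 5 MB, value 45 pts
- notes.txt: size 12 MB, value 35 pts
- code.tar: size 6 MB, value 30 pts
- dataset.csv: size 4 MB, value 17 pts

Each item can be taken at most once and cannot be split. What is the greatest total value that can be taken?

Check high-value combinations within 24 MB:
- sim.zip+fig.png+slides.pdf+code.tar+dataset.csv: size 3+6+5+6+4=24, value 50+41+45+30+17=183
- sim.zip+fig.png+refs.bib+slides.pdf+code.tar: size 3+6+2+5+6=22, value 50+41+15+45+30=181
- sim.zip+fig.png+refs.bib+slides.pdf+dataset.csv: size 3+6+2+5+4=20, value 50+41+15+45+17=168
Best: 183 pts.

183 pts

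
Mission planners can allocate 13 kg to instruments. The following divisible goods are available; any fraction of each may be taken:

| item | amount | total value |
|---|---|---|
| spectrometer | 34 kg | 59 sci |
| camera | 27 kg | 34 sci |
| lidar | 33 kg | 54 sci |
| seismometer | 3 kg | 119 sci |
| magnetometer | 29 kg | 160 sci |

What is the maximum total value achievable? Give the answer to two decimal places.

174.17

Take in order of value per unit:
- seismometer (119/3 per unit): all 3 → value 119, running total 119.00
- magnetometer (160/29 per unit): 10 of 29 → value 10×160/29 = 55.1724, running total 174.17
Total 174.17.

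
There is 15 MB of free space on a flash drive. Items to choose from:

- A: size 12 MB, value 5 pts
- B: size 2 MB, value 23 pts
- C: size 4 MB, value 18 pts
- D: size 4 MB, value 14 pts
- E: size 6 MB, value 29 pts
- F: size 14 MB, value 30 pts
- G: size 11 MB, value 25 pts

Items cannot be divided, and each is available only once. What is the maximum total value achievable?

This is a 0/1 knapsack; check combinations near the capacity.
- B+C+E: size 2+4+6=12, value 23+18+29=70
- B+D+E: size 2+4+6=12, value 23+14+29=66
- C+D+E: size 4+4+6=14, value 18+14+29=61
- B+C+D: size 2+4+4=10, value 23+18+14=55
Best: 70 pts.

70 pts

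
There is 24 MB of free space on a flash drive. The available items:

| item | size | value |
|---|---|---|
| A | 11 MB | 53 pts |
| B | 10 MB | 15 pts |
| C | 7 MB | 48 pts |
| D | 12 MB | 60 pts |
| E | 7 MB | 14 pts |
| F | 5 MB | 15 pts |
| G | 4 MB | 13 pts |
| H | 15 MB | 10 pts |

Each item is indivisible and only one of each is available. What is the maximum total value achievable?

123 pts

Check high-value combinations within 24 MB:
- C+D+F: size 7+12+5=24, value 48+60+15=123
- C+D+G: size 7+12+4=23, value 48+60+13=121
- A+C+F: size 11+7+5=23, value 53+48+15=116
Best: 123 pts.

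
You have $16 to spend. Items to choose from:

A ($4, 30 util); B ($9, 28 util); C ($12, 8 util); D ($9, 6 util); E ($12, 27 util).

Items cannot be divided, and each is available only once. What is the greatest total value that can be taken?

Check high-value combinations within $16:
- A+B: cost 4+9=13, value 30+28=58
- A+E: cost 4+12=16, value 30+27=57
- A+C: cost 4+12=16, value 30+8=38
Best: 58 util.

58 util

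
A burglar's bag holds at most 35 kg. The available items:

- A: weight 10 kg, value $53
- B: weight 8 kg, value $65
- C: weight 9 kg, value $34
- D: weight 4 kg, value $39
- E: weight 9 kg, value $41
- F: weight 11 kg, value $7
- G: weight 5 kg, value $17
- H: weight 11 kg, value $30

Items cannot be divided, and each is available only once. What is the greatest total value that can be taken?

This is a 0/1 knapsack; check combinations near the capacity.
- A+B+D+E: weight 10+8+4+9=31, value 53+65+39+41=198
- B+C+D+E+G: weight 8+9+4+9+5=35, value 65+34+39+41+17=196
- A+B+C+D: weight 10+8+9+4=31, value 53+65+34+39=191
- A+B+D+H: weight 10+8+4+11=33, value 53+65+39+30=187
- B+C+D+E: weight 8+9+4+9=30, value 65+34+39+41=179
Best: $198.

$198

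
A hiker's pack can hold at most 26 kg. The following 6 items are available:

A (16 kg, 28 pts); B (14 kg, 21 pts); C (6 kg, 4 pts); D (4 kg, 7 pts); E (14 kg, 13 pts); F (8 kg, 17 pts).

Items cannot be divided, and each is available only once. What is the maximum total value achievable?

45 pts

Check high-value combinations within 26 kg:
- A+F: weight 16+8=24, value 28+17=45
- B+D+F: weight 14+4+8=26, value 21+7+17=45
- A+C+D: weight 16+6+4=26, value 28+4+7=39
Best: 45 pts.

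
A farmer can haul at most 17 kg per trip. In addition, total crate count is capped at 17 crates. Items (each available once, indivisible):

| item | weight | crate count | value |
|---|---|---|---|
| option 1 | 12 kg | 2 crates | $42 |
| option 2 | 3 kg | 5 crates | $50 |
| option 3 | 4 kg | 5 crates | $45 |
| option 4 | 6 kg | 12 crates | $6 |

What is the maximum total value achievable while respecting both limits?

Feasible sets respecting both limits:
- option 2+option 3: weight 7, crate count 10, value 95
- option 1+option 2: weight 15, crate count 7, value 92
- option 1+option 3: weight 16, crate count 7, value 87
- option 2+option 4: weight 9, crate count 17, value 56
Best: $95.

$95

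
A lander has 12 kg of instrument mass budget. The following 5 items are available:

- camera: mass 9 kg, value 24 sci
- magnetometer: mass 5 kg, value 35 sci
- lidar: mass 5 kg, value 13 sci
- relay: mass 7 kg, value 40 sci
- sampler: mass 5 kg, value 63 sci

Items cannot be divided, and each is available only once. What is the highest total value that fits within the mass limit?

Check high-value combinations within 12 kg:
- relay+sampler: mass 7+5=12, value 40+63=103
- magnetometer+sampler: mass 5+5=10, value 35+63=98
- lidar+sampler: mass 5+5=10, value 13+63=76
- magnetometer+relay: mass 5+7=12, value 35+40=75
- sampler: mass 5, value 63
Best: 103 sci.

103 sci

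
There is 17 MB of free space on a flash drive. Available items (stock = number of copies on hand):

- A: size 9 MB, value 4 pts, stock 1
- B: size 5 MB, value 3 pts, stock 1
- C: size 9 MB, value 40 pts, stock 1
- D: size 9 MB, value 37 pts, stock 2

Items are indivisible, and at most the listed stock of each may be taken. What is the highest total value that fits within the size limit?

Best selections within size 17 and stock limits:
- 1×B + 1×C: size 14, value 43
- 1×C: size 9, value 40
- 1×B + 1×D: size 14, value 40
Best: 43 pts.

43 pts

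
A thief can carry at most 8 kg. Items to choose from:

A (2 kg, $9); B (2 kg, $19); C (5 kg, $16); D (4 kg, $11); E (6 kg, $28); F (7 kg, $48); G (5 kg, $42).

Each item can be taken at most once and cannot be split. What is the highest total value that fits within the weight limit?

This is a 0/1 knapsack; check combinations near the capacity.
- B+G: weight 2+5=7, value 19+42=61
- A+G: weight 2+5=7, value 9+42=51
- F: weight 7, value 48
Best: $61.

$61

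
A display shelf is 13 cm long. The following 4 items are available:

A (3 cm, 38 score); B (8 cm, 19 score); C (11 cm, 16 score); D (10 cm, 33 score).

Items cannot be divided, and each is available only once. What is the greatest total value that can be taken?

Check high-value combinations within 13 cm:
- A+D: length 3+10=13, value 38+33=71
- A+B: length 3+8=11, value 38+19=57
- A: length 3, value 38
- D: length 10, value 33
Best: 71 score.

71 score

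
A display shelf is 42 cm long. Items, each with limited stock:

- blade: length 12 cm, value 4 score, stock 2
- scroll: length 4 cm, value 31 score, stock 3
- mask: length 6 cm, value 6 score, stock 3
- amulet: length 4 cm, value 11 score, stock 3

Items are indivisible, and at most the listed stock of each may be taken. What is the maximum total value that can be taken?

Top feasible selections:
- 3×scroll + 3×mask + 3×amulet: length 42, value 144
- 3×scroll + 2×mask + 3×amulet: length 36, value 138
Best: 144 score.

144 score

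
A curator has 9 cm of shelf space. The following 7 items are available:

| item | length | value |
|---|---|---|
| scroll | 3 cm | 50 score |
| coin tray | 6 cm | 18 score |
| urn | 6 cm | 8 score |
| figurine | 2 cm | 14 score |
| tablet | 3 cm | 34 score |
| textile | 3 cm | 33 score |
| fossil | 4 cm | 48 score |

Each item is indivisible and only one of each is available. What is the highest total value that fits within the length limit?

117 score

Check high-value combinations within 9 cm:
- scroll+tablet+textile: length 3+3+3=9, value 50+34+33=117
- scroll+figurine+fossil: length 3+2+4=9, value 50+14+48=112
- scroll+fossil: length 3+4=7, value 50+48=98
Best: 117 score.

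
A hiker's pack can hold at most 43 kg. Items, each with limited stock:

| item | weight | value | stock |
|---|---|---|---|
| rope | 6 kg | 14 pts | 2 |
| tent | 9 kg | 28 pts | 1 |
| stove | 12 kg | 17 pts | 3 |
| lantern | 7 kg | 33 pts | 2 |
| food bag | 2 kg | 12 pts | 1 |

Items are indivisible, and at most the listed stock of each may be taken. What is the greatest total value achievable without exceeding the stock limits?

Best selections within weight 43 and stock limits:
- 1×rope + 1×tent + 1×stove + 2×lantern + 1×food bag: weight 43, value 137
- 2×rope + 1×tent + 2×lantern + 1×food bag: weight 37, value 134
- 1×rope + 1×tent + 1×stove + 2×lantern: weight 41, value 125
- 1×tent + 1×stove + 2×lantern + 1×food bag: weight 37, value 123
Best: 137 pts.

137 pts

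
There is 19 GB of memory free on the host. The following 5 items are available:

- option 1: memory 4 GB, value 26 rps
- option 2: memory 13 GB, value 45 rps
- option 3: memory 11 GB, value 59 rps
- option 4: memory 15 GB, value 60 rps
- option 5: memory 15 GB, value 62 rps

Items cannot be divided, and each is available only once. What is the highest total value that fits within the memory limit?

88 rps

Check high-value combinations within 19 GB:
- option 1+option 5: memory 4+15=19, value 26+62=88
- option 1+option 4: memory 4+15=19, value 26+60=86
- option 1+option 3: memory 4+11=15, value 26+59=85
- option 1+option 2: memory 4+13=17, value 26+45=71
Best: 88 rps.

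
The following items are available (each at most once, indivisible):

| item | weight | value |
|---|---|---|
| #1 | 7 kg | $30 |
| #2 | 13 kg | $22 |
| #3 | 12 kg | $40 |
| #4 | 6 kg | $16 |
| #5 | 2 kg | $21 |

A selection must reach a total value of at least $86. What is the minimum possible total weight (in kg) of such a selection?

Subsets with value ≥ 86, sorted by total weight:
- #1+#3+#5: weight 21, value 91
- #1+#3+#4: weight 25, value 86
- #1+#3+#4+#5: weight 27, value 107
Minimum weight: 21 kg.

21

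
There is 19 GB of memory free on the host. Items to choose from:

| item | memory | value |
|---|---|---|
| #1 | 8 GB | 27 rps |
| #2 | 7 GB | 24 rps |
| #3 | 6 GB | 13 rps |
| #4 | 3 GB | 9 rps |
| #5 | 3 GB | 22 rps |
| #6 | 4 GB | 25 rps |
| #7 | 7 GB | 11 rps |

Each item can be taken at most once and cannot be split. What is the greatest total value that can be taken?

Check high-value combinations within 19 GB:
- #1+#4+#5+#6: memory 8+3+3+4=18, value 27+9+22+25=83
- #2+#4+#5+#6: memory 7+3+3+4=17, value 24+9+22+25=80
- #1+#2+#6: memory 8+7+4=19, value 27+24+25=76
Best: 83 rps.

83 rps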